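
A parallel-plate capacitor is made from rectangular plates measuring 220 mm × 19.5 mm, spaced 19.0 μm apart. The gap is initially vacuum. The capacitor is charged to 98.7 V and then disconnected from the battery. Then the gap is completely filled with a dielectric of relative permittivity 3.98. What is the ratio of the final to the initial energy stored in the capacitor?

U₂/U₁ ≈ 0.251

Isolated ⇒ Q is held fixed.
C₂ = 3.98 C₁ and U = Q²/(2C), so U₂/U₁ = C₁/C₂ = 0.251.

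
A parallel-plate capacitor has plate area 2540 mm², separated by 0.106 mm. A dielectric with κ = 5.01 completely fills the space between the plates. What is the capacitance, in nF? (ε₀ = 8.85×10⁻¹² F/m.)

C ≈ 1.06 nF

A = 2540 mm² = 2.54×10⁻³ m².
C = κε₀A/d = 5.01 × 8.85×10⁻¹² × 2.54×10⁻³ / 1.06×10⁻⁴ = 1.06×10⁻⁹ F.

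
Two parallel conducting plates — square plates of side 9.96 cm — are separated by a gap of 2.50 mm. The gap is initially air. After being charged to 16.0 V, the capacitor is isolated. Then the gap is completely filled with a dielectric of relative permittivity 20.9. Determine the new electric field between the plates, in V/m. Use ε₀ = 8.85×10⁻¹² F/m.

E ≈ 306 V/m

A = (9.96 cm)² = 9.92×10⁻³ m².
Initially C₁ = ε₀A/d = 8.85×10⁻¹² × 9.92×10⁻³ / 2.50×10⁻³ = 3.51×10⁻¹¹ F.
E₁ = 6.40×10³ V/m.
Isolated ⇒ Q is held fixed. V₂ = Q/C₂ = V₁/20.9; E = V/d, so E₂/E₁ = (V₂/V₁)(d₁/d₂) = 0.0478.
E₂ = 0.0478 × 6.40×10³ = 3.06×10² V/m.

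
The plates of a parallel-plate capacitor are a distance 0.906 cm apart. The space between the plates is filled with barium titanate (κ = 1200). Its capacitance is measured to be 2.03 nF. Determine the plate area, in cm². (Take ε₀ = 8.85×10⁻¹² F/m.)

A ≈ 17.3 cm²

A = Cd/(κε₀) = 2.03×10⁻⁹ × 9.06×10⁻³ / (1200 × 8.85×10⁻¹²) = 1.73×10⁻³ m².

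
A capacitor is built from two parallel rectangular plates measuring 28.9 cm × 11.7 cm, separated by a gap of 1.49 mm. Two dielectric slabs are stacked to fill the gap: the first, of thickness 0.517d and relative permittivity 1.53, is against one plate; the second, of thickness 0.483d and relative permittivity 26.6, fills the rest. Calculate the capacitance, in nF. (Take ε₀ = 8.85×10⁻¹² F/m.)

A = 28.9 × 11.7 cm² = 3.38×10⁻² m².
Stacked slabs ⇒ two capacitors in series, each with the full plate area.
C₁ = κ₁ε₀A/d₁ = 1.53 × 8.85×10⁻¹² × 3.38×10⁻² / 7.70×10⁻⁴ = 5.94×10⁻¹⁰ F.
C₂ = κ₂ε₀A/d₂ = 26.6 × 8.85×10⁻¹² × 3.38×10⁻² / 7.20×10⁻⁴ = 1.11×10⁻⁸ F.
C = (1/C₁ + 1/C₂)⁻¹ = 5.64×10⁻¹⁰ F.

C ≈ 0.564 nF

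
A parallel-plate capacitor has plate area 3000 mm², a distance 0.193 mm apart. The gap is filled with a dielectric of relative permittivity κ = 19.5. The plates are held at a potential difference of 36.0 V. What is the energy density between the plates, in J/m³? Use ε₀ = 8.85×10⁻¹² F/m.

u ≈ 3.00 J/m³

E = V/d = 36.0 / 1.93×10⁻⁴ = 1.87×10⁵ V/m.
u = ½κε₀E² = ½ × 19.5 × 8.85×10⁻¹² × (1.87×10⁵)² = 3.00 J/m³.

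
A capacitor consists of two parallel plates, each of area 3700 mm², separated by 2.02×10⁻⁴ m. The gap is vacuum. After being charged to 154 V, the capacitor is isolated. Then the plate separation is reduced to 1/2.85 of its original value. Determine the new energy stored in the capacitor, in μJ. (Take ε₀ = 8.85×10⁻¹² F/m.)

U ≈ 0.674 μJ

A = 3700 mm² = 3.70×10⁻³ m².
Initially C₁ = ε₀A/d = 8.85×10⁻¹² × 3.70×10⁻³ / 2.02×10⁻⁴ = 1.62×10⁻¹⁰ F.
U₁ = 1.92×10⁻⁶ J.
Isolated ⇒ Q is held fixed. C₂ = 2.85 C₁ and U = Q²/(2C), so U₂/U₁ = C₁/C₂ = 0.351.
U₂ = 0.351 × 1.92×10⁻⁶ = 6.74×10⁻⁷ J.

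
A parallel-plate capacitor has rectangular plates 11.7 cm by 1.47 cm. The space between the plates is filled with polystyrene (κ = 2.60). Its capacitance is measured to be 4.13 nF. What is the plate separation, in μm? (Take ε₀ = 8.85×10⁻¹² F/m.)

9.58 μm

A = 11.7 × 1.47 cm² = 1.72×10⁻³ m².
d = κε₀A/C = 2.60 × 8.85×10⁻¹² × 1.72×10⁻³ / 4.13×10⁻⁹ = 9.58×10⁻⁶ m.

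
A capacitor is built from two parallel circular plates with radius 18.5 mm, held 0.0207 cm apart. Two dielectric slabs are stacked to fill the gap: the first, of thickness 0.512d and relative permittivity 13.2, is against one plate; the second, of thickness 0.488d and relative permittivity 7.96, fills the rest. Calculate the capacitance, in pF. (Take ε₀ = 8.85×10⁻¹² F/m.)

C ≈ 459 pF

A = π(18.5 mm)² = 1.08×10⁻³ m².
Stacked slabs ⇒ two capacitors in series, each with the full plate area.
C₁ = κ₁ε₀A/d₁ = 13.2 × 8.85×10⁻¹² × 1.08×10⁻³ / 1.06×10⁻⁴ = 1.19×10⁻⁹ F.
C₂ = κ₂ε₀A/d₂ = 7.96 × 8.85×10⁻¹² × 1.08×10⁻³ / 1.01×10⁻⁴ = 7.50×10⁻¹⁰ F.
C = (1/C₁ + 1/C₂)⁻¹ = 4.59×10⁻¹⁰ F.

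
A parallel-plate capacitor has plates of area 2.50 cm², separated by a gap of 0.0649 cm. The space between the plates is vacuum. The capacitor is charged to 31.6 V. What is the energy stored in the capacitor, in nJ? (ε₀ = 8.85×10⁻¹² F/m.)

U ≈ 1.70 nJ

A = 2.50 cm² = 2.50×10⁻⁴ m².
C = ε₀A/d = 8.85×10⁻¹² × 2.50×10⁻⁴ / 6.49×10⁻⁴ = 3.41×10⁻¹² F.
U = ½CV² = ½ × 3.41×10⁻¹² × (31.6)² = 1.70×10⁻⁹ J.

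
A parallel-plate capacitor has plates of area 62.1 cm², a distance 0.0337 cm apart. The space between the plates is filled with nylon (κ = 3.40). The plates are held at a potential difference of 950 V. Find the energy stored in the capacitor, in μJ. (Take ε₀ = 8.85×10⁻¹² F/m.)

U ≈ 250 μJ

A = 62.1 cm² = 6.21×10⁻³ m².
C = κε₀A/d = 3.40 × 8.85×10⁻¹² × 6.21×10⁻³ / 3.37×10⁻⁴ = 5.54×10⁻¹⁰ F.
U = ½CV² = ½ × 5.54×10⁻¹⁰ × (950)² = 2.50×10⁻⁴ J.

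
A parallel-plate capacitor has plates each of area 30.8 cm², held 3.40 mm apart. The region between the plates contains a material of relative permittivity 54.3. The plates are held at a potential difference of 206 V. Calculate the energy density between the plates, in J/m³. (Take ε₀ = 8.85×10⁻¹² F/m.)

E = V/d = 206 / 3.40×10⁻³ = 6.06×10⁴ V/m.
u = ½κε₀E² = ½ × 54.3 × 8.85×10⁻¹² × (6.06×10⁴)² = 0.882 J/m³.

u ≈ 0.882 J/m³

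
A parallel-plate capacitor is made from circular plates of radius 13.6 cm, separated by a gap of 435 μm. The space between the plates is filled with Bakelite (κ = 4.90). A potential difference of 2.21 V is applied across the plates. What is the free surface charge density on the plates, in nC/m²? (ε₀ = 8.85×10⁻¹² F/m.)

σ ≈ 220 nC/m²

A = π(13.6 cm)² = 5.81×10⁻² m².
C = κε₀A/d = 4.90 × 8.85×10⁻¹² × 5.81×10⁻² / 4.35×10⁻⁴ = 5.79×10⁻⁹ F.
σ = Q/A = CV/A = 5.79×10⁻⁹ × 2.21 / 5.81×10⁻² = 2.20×10⁻⁷ C/m².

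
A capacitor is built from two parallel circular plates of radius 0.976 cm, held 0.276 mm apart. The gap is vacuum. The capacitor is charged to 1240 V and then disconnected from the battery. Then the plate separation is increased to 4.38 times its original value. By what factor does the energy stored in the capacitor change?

Isolated ⇒ Q is held fixed.
C₂ = 0.228 C₁ and U = Q²/(2C), so U₂/U₁ = C₁/C₂ = 4.38.

4.38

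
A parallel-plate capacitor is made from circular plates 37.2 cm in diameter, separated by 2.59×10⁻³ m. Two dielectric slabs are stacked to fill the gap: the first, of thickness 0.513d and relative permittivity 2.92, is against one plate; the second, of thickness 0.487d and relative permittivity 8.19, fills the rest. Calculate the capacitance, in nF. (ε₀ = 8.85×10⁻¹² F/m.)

C ≈ 1.58 nF

A = π(37.2/2 cm)² = 0.109 m².
Stacked slabs ⇒ two capacitors in series, each with the full plate area.
C₁ = κ₁ε₀A/d₁ = 2.92 × 8.85×10⁻¹² × 0.109 / 1.33×10⁻³ = 2.11×10⁻⁹ F.
C₂ = κ₂ε₀A/d₂ = 8.19 × 8.85×10⁻¹² × 0.109 / 1.26×10⁻³ = 6.25×10⁻⁹ F.
C = (1/C₁ + 1/C₂)⁻¹ = 1.58×10⁻⁹ F.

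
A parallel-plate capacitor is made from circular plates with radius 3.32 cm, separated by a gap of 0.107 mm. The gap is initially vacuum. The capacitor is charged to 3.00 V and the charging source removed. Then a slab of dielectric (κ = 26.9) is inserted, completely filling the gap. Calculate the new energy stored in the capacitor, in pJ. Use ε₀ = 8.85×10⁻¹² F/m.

A = π(3.32 cm)² = 3.46×10⁻³ m².
Initially C₁ = ε₀A/d = 8.85×10⁻¹² × 3.46×10⁻³ / 1.07×10⁻⁴ = 2.86×10⁻¹⁰ F.
U₁ = 1.29×10⁻⁹ J.
Isolated ⇒ Q is held fixed. C₂ = 26.9 C₁ and U = Q²/(2C), so U₂/U₁ = C₁/C₂ = 0.0372.
U₂ = 0.0372 × 1.29×10⁻⁹ = 4.79×10⁻¹¹ J.

U ≈ 47.9 pJ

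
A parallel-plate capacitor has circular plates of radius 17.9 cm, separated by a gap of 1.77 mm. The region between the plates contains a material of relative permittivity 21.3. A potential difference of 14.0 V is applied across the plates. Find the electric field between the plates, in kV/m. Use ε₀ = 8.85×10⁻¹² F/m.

E ≈ 7.91 kV/m

E = V/d = 14.0 / 1.77×10⁻³ = 7.91×10³ V/m.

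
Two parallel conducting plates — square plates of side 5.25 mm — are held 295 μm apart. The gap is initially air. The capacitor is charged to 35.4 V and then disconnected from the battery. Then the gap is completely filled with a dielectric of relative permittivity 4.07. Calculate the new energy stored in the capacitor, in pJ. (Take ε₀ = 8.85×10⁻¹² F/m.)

127 pJ

A = (5.25 mm)² = 2.76×10⁻⁵ m².
Initially C₁ = ε₀A/d = 8.85×10⁻¹² × 2.76×10⁻⁵ / 2.95×10⁻⁴ = 8.27×10⁻¹³ F.
U₁ = 5.18×10⁻¹⁰ J.
Isolated ⇒ Q is held fixed. C₂ = 4.07 C₁ and U = Q²/(2C), so U₂/U₁ = C₁/C₂ = 0.246.
U₂ = 0.246 × 5.18×10⁻¹⁰ = 1.27×10⁻¹⁰ J.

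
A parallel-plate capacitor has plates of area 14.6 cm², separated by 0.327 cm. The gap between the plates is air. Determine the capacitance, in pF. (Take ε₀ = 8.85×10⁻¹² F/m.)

A = 14.6 cm² = 1.46×10⁻³ m².
C = ε₀A/d = 8.85×10⁻¹² × 1.46×10⁻³ / 3.27×10⁻³ = 3.95×10⁻¹² F.

3.95 pF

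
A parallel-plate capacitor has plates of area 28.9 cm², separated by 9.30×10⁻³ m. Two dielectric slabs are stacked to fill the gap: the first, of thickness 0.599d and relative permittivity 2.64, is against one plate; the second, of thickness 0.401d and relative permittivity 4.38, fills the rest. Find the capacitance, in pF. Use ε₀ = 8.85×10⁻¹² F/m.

C ≈ 8.64 pF

A = 28.9 cm² = 2.89×10⁻³ m².
Stacked slabs ⇒ two capacitors in series, each with the full plate area.
C₁ = κ₁ε₀A/d₁ = 2.64 × 8.85×10⁻¹² × 2.89×10⁻³ / 5.57×10⁻³ = 1.21×10⁻¹¹ F.
C₂ = κ₂ε₀A/d₂ = 4.38 × 8.85×10⁻¹² × 2.89×10⁻³ / 3.73×10⁻³ = 3.00×10⁻¹¹ F.
C = (1/C₁ + 1/C₂)⁻¹ = 8.64×10⁻¹² F.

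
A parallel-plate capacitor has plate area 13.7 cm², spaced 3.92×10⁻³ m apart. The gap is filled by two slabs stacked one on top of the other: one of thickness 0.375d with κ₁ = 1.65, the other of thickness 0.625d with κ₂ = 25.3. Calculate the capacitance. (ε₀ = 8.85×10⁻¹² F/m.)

A = 13.7 cm² = 1.37×10⁻³ m².
Stacked slabs ⇒ two capacitors in series, each with the full plate area.
C₁ = κ₁ε₀A/d₁ = 1.65 × 8.85×10⁻¹² × 1.37×10⁻³ / 1.47×10⁻³ = 1.36×10⁻¹¹ F.
C₂ = κ₂ε₀A/d₂ = 25.3 × 8.85×10⁻¹² × 1.37×10⁻³ / 2.45×10⁻³ = 1.25×10⁻¹⁰ F.
C = (1/C₁ + 1/C₂)⁻¹ = 1.23×10⁻¹¹ F.

12.3 pF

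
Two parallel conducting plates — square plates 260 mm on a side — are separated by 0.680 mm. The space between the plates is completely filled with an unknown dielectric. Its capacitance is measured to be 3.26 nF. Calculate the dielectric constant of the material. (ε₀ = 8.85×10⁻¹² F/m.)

A = (260 mm)² = 6.76×10⁻² m².
κ = Cd/(ε₀A) = 3.26×10⁻⁹ × 6.80×10⁻⁴ / (8.85×10⁻¹² × 6.76×10⁻²) = 3.71.

κ ≈ 3.71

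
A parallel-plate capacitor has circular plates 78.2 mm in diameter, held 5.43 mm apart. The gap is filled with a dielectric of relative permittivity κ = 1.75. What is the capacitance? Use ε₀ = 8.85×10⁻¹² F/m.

C ≈ 13.7 pF

A = π(78.2/2 mm)² = 4.80×10⁻³ m².
C = κε₀A/d = 1.75 × 8.85×10⁻¹² × 4.80×10⁻³ / 5.43×10⁻³ = 1.37×10⁻¹¹ F.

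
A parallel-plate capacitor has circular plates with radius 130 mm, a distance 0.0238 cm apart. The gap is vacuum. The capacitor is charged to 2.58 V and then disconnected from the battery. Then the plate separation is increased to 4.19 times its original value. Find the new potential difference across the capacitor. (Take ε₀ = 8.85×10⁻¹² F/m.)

A = π(130 mm)² = 5.31×10⁻² m².
Initially C₁ = ε₀A/d = 8.85×10⁻¹² × 5.31×10⁻² / 2.38×10⁻⁴ = 1.97×10⁻⁹ F.
V₁ = 2.58 V.
Isolated ⇒ Q is held fixed. C₂ = 0.239 C₁ and V = Q/C, so V₂/V₁ = C₁/C₂ = 4.19.
V₂ = 4.19 × 2.58 = 10.8 V.

V ≈ 10.8 V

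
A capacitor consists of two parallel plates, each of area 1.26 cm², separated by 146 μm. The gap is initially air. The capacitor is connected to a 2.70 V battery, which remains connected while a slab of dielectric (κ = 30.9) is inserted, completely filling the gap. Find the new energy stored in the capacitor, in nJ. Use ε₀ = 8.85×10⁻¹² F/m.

A = 1.26 cm² = 1.26×10⁻⁴ m².
Initially C₁ = ε₀A/d = 8.85×10⁻¹² × 1.26×10⁻⁴ / 1.46×10⁻⁴ = 7.64×10⁻¹² F.
U₁ = 2.78×10⁻¹¹ J.
Battery connected ⇒ V is held fixed. C₂ = 30.9 C₁ and U = ½CV², so U₂/U₁ = C₂/C₁ = 30.9.
U₂ = 30.9 × 2.78×10⁻¹¹ = 8.60×10⁻¹⁰ J.

0.860 nJ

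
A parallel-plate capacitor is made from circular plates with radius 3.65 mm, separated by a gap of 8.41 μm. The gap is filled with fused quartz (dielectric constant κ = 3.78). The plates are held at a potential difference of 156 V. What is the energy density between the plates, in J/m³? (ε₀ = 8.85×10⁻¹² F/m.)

u ≈ 5755 J/m³

E = V/d = 156 / 8.41×10⁻⁶ = 1.85×10⁷ V/m.
u = ½κε₀E² = ½ × 3.78 × 8.85×10⁻¹² × (1.85×10⁷)² = 5.76×10³ J/m³.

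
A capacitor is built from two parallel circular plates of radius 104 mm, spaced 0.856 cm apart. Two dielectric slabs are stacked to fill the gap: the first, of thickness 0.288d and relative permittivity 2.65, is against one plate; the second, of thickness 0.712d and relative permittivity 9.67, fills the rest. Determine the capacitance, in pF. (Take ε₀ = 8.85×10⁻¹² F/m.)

C ≈ 193 pF

A = π(104 mm)² = 3.40×10⁻² m².
Stacked slabs ⇒ two capacitors in series, each with the full plate area.
C₁ = κ₁ε₀A/d₁ = 2.65 × 8.85×10⁻¹² × 3.40×10⁻² / 2.47×10⁻³ = 3.23×10⁻¹⁰ F.
C₂ = κ₂ε₀A/d₂ = 9.67 × 8.85×10⁻¹² × 3.40×10⁻² / 6.09×10⁻³ = 4.77×10⁻¹⁰ F.
C = (1/C₁ + 1/C₂)⁻¹ = 1.93×10⁻¹⁰ F.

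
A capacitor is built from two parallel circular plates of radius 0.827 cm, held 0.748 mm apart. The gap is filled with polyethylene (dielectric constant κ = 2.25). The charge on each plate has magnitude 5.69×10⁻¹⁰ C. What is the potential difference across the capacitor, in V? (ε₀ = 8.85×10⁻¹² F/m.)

99.5 V

A = π(0.827 cm)² = 2.15×10⁻⁴ m².
C = κε₀A/d = 2.25 × 8.85×10⁻¹² × 2.15×10⁻⁴ / 7.48×10⁻⁴ = 5.72×10⁻¹² F.
V = Q/C = 5.69×10⁻¹⁰ / 5.72×10⁻¹² = 99.5 V.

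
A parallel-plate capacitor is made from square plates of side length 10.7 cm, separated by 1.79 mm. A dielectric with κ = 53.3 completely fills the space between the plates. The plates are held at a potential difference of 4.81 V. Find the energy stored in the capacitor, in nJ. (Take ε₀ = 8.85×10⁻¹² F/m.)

34.9 nJ

A = (10.7 cm)² = 1.14×10⁻² m².
C = κε₀A/d = 53.3 × 8.85×10⁻¹² × 1.14×10⁻² / 1.79×10⁻³ = 3.02×10⁻⁹ F.
U = ½CV² = ½ × 3.02×10⁻⁹ × (4.81)² = 3.49×10⁻⁸ J.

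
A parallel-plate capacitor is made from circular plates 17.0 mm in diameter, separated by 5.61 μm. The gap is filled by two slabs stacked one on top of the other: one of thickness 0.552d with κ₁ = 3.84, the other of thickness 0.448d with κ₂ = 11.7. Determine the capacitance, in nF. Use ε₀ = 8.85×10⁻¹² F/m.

1.97 nF

A = π(17.0/2 mm)² = 2.27×10⁻⁴ m².
Stacked slabs ⇒ two capacitors in series, each with the full plate area.
C₁ = κ₁ε₀A/d₁ = 3.84 × 8.85×10⁻¹² × 2.27×10⁻⁴ / 3.10×10⁻⁶ = 2.49×10⁻⁹ F.
C₂ = κ₂ε₀A/d₂ = 11.7 × 8.85×10⁻¹² × 2.27×10⁻⁴ / 2.51×10⁻⁶ = 9.35×10⁻⁹ F.
C = (1/C₁ + 1/C₂)⁻¹ = 1.97×10⁻⁹ F.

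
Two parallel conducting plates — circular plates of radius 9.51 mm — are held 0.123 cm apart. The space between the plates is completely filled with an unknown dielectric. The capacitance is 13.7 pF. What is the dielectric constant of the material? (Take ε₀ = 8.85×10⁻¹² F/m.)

6.70

A = π(9.51 mm)² = 2.84×10⁻⁴ m².
κ = Cd/(ε₀A) = 1.37×10⁻¹¹ × 1.23×10⁻³ / (8.85×10⁻¹² × 2.84×10⁻⁴) = 6.70.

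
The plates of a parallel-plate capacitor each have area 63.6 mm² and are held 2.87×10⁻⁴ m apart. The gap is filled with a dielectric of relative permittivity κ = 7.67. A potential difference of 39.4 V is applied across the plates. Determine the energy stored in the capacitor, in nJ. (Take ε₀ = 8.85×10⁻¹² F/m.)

A = 63.6 mm² = 6.36×10⁻⁵ m².
C = κε₀A/d = 7.67 × 8.85×10⁻¹² × 6.36×10⁻⁵ / 2.87×10⁻⁴ = 1.50×10⁻¹¹ F.
U = ½CV² = ½ × 1.50×10⁻¹¹ × (39.4)² = 1.17×10⁻⁸ J.

11.7 nJ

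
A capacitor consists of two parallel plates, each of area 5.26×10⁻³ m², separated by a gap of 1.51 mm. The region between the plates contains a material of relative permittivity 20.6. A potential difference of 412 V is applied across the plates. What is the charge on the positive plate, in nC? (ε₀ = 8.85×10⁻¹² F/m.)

C = κε₀A/d = 20.6 × 8.85×10⁻¹² × 5.26×10⁻³ / 1.51×10⁻³ = 6.35×10⁻¹⁰ F.
Q = CV = 6.35×10⁻¹⁰ × 412 = 2.62×10⁻⁷ C.

Q ≈ 262 nC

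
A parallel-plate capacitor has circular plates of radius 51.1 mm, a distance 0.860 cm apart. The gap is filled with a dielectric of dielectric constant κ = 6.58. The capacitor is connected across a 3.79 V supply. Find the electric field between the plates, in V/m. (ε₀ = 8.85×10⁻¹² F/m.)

E ≈ 441 V/m

E = V/d = 3.79 / 8.60×10⁻³ = 4.41×10² V/m.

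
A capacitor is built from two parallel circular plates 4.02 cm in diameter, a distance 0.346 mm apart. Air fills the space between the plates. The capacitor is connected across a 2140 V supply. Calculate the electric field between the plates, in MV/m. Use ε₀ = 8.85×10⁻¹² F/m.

6.18 MV/m

E = V/d = 2140 / 3.46×10⁻⁴ = 6.18×10⁶ V/m.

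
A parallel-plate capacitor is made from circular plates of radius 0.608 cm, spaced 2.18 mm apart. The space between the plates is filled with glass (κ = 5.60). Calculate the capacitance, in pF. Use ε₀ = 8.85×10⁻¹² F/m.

C ≈ 2.64 pF

A = π(0.608 cm)² = 1.16×10⁻⁴ m².
C = κε₀A/d = 5.60 × 8.85×10⁻¹² × 1.16×10⁻⁴ / 2.18×10⁻³ = 2.64×10⁻¹² F.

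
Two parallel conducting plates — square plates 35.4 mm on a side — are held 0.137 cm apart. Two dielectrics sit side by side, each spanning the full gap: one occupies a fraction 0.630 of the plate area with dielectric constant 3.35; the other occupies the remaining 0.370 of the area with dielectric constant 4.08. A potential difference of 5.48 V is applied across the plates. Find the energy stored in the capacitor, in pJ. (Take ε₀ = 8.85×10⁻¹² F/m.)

U ≈ 440 pJ

A = (35.4 mm)² = 1.25×10⁻³ m².
Side-by-side slabs ⇒ two capacitors in parallel, each spanning the full gap.
C₁ = κ₁ε₀A₁/d = 3.35 × 8.85×10⁻¹² × 7.89×10⁻⁴ / 1.37×10⁻³ = 1.71×10⁻¹¹ F.
C₂ = κ₂ε₀A₂/d = 4.08 × 8.85×10⁻¹² × 4.64×10⁻⁴ / 1.37×10⁻³ = 1.22×10⁻¹¹ F.
C = C₁ + C₂ = 2.93×10⁻¹¹ F.
U = ½CV² = ½ × 2.93×10⁻¹¹ × (5.48)² = 4.40×10⁻¹⁰ J.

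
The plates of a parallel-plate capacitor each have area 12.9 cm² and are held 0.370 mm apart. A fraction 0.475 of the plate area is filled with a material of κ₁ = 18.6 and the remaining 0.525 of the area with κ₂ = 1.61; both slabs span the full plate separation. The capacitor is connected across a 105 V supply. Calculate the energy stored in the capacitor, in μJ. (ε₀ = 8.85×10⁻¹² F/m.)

A = 12.9 cm² = 1.29×10⁻³ m².
Side-by-side slabs ⇒ two capacitors in parallel, each spanning the full gap.
C₁ = κ₁ε₀A₁/d = 18.6 × 8.85×10⁻¹² × 6.13×10⁻⁴ / 3.70×10⁻⁴ = 2.73×10⁻¹⁰ F.
C₂ = κ₂ε₀A₂/d = 1.61 × 8.85×10⁻¹² × 6.77×10⁻⁴ / 3.70×10⁻⁴ = 2.61×10⁻¹¹ F.
C = C₁ + C₂ = 2.99×10⁻¹⁰ F.
U = ½CV² = ½ × 2.99×10⁻¹⁰ × (105)² = 1.65×10⁻⁶ J.

1.65 μJ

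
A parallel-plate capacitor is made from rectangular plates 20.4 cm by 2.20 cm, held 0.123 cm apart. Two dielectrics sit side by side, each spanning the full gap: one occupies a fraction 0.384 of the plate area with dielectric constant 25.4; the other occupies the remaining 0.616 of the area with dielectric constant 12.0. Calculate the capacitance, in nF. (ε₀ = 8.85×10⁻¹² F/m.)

0.554 nF

A = 20.4 × 2.20 cm² = 4.49×10⁻³ m².
Side-by-side slabs ⇒ two capacitors in parallel, each spanning the full gap.
C₁ = κ₁ε₀A₁/d = 25.4 × 8.85×10⁻¹² × 1.72×10⁻³ / 1.23×10⁻³ = 3.15×10⁻¹⁰ F.
C₂ = κ₂ε₀A₂/d = 12.0 × 8.85×10⁻¹² × 2.76×10⁻³ / 1.23×10⁻³ = 2.39×10⁻¹⁰ F.
C = C₁ + C₂ = 5.54×10⁻¹⁰ F.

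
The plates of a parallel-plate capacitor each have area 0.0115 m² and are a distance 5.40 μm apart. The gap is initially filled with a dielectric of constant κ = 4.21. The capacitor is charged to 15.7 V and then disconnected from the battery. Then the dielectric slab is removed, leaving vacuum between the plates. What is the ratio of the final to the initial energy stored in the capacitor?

U₂/U₁ ≈ 4.21

Isolated ⇒ Q is held fixed.
C₂ = 0.238 C₁ and U = Q²/(2C), so U₂/U₁ = C₁/C₂ = 4.21.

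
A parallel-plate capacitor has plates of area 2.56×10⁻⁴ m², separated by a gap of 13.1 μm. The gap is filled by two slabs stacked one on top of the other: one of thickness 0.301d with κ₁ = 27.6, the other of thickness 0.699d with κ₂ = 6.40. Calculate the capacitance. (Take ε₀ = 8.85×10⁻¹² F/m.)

C ≈ 1.44 nF

Stacked slabs ⇒ two capacitors in series, each with the full plate area.
C₁ = κ₁ε₀A/d₁ = 27.6 × 8.85×10⁻¹² × 2.56×10⁻⁴ / 3.94×10⁻⁶ = 1.59×10⁻⁸ F.
C₂ = κ₂ε₀A/d₂ = 6.40 × 8.85×10⁻¹² × 2.56×10⁻⁴ / 9.16×10⁻⁶ = 1.58×10⁻⁹ F.
C = (1/C₁ + 1/C₂)⁻¹ = 1.44×10⁻⁹ F.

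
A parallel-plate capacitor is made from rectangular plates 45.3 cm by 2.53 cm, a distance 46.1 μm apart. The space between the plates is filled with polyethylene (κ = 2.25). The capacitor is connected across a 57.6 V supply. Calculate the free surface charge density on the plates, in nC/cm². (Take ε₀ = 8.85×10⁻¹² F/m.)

2.49 nC/cm²

A = 45.3 × 2.53 cm² = 1.15×10⁻² m².
C = κε₀A/d = 2.25 × 8.85×10⁻¹² × 1.15×10⁻² / 4.61×10⁻⁵ = 4.95×10⁻⁹ F.
σ = Q/A = CV/A = 4.95×10⁻⁹ × 57.6 / 1.15×10⁻² = 2.49×10⁻⁵ C/m².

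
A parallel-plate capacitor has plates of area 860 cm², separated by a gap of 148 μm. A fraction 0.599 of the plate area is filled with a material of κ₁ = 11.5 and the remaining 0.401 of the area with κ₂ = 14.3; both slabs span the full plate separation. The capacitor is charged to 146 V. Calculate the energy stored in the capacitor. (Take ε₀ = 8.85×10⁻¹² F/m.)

A = 860 cm² = 8.60×10⁻² m².
Side-by-side slabs ⇒ two capacitors in parallel, each spanning the full gap.
C₁ = κ₁ε₀A₁/d = 11.5 × 8.85×10⁻¹² × 5.15×10⁻² / 1.48×10⁻⁴ = 3.54×10⁻⁸ F.
C₂ = κ₂ε₀A₂/d = 14.3 × 8.85×10⁻¹² × 3.45×10⁻² / 1.48×10⁻⁴ = 2.95×10⁻⁸ F.
C = C₁ + C₂ = 6.49×10⁻⁸ F.
U = ½CV² = ½ × 6.49×10⁻⁸ × (146)² = 6.92×10⁻⁴ J.

U ≈ 0.692 mJ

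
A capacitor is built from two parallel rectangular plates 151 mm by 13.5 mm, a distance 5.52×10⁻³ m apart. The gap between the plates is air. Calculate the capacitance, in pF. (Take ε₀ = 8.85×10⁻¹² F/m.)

A = 151 × 13.5 mm² = 2.04×10⁻³ m².
C = ε₀A/d = 8.85×10⁻¹² × 2.04×10⁻³ / 5.52×10⁻³ = 3.27×10⁻¹² F.

C ≈ 3.27 pF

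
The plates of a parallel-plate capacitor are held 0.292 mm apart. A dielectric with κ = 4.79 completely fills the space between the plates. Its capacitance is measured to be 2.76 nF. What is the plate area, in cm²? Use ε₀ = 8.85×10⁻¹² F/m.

A = Cd/(κε₀) = 2.76×10⁻⁹ × 2.92×10⁻⁴ / (4.79 × 8.85×10⁻¹²) = 1.90×10⁻² m².

190 cm²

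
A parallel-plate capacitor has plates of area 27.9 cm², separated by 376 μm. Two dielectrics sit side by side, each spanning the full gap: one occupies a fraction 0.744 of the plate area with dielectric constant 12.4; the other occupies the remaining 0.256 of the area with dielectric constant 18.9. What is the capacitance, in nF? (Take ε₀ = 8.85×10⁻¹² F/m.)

A = 27.9 cm² = 2.79×10⁻³ m².
Side-by-side slabs ⇒ two capacitors in parallel, each spanning the full gap.
C₁ = κ₁ε₀A₁/d = 12.4 × 8.85×10⁻¹² × 2.08×10⁻³ / 3.76×10⁻⁴ = 6.06×10⁻¹⁰ F.
C₂ = κ₂ε₀A₂/d = 18.9 × 8.85×10⁻¹² × 7.14×10⁻⁴ / 3.76×10⁻⁴ = 3.18×10⁻¹⁰ F.
C = C₁ + C₂ = 9.24×10⁻¹⁰ F.

0.924 nF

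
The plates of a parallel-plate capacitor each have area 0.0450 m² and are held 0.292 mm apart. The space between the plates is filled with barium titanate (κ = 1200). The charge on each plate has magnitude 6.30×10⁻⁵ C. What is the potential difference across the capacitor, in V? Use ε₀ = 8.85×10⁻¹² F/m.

C = κε₀A/d = 1200 × 8.85×10⁻¹² × 4.50×10⁻² / 2.92×10⁻⁴ = 1.64×10⁻⁶ F.
V = Q/C = 6.30×10⁻⁵ / 1.64×10⁻⁶ = 38.5 V.

38.5 V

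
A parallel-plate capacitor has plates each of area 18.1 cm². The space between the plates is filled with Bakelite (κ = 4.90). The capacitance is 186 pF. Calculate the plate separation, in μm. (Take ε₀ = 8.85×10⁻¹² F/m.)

422 μm

A = 18.1 cm² = 1.81×10⁻³ m².
d = κε₀A/C = 4.90 × 8.85×10⁻¹² × 1.81×10⁻³ / 1.86×10⁻¹⁰ = 4.22×10⁻⁴ m.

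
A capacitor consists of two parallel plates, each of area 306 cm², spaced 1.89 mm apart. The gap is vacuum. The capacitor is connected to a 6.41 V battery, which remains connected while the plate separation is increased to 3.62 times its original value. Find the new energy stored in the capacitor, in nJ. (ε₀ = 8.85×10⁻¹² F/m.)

A = 306 cm² = 3.06×10⁻² m².
Initially C₁ = ε₀A/d = 8.85×10⁻¹² × 3.06×10⁻² / 1.89×10⁻³ = 1.43×10⁻¹⁰ F.
U₁ = 2.94×10⁻⁹ J.
Battery connected ⇒ V is held fixed. C₂ = 0.276 C₁ and U = ½CV², so U₂/U₁ = C₂/C₁ = 0.276.
U₂ = 0.276 × 2.94×10⁻⁹ = 8.13×10⁻¹⁰ J.

U ≈ 0.813 nJ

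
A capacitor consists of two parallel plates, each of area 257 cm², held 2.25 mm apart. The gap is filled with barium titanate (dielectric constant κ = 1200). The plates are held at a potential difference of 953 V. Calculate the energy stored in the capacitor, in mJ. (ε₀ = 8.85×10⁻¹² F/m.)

A = 257 cm² = 2.57×10⁻² m².
C = κε₀A/d = 1200 × 8.85×10⁻¹² × 2.57×10⁻² / 2.25×10⁻³ = 1.21×10⁻⁷ F.
U = ½CV² = ½ × 1.21×10⁻⁷ × (953)² = 5.51×10⁻² J.

U ≈ 55.1 mJ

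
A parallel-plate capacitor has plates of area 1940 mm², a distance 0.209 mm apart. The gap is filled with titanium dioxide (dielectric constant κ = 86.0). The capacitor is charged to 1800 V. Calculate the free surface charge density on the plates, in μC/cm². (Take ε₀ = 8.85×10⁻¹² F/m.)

A = 1940 mm² = 1.94×10⁻³ m².
C = κε₀A/d = 86.0 × 8.85×10⁻¹² × 1.94×10⁻³ / 2.09×10⁻⁴ = 7.06×10⁻⁹ F.
σ = Q/A = CV/A = 7.06×10⁻⁹ × 1800 / 1.94×10⁻³ = 6.55×10⁻³ C/m².

σ ≈ 0.655 μC/cm²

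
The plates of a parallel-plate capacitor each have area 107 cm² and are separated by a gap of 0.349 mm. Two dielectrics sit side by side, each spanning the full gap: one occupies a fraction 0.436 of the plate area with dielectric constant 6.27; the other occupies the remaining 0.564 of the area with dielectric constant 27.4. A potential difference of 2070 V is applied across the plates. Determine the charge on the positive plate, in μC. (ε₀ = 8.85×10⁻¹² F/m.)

10.2 μC

A = 107 cm² = 1.07×10⁻² m².
Side-by-side slabs ⇒ two capacitors in parallel, each spanning the full gap.
C₁ = κ₁ε₀A₁/d = 6.27 × 8.85×10⁻¹² × 4.67×10⁻³ / 3.49×10⁻⁴ = 7.42×10⁻¹⁰ F.
C₂ = κ₂ε₀A₂/d = 27.4 × 8.85×10⁻¹² × 6.03×10⁻³ / 3.49×10⁻⁴ = 4.19×10⁻⁹ F.
C = C₁ + C₂ = 4.93×10⁻⁹ F.
Q = CV = 4.93×10⁻⁹ × 2070 = 1.02×10⁻⁵ C.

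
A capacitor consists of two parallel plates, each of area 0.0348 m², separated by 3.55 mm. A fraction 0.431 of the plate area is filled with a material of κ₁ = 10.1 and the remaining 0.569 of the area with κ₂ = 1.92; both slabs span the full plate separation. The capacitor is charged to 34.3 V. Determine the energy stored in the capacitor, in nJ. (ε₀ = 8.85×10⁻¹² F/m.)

Side-by-side slabs ⇒ two capacitors in parallel, each spanning the full gap.
C₁ = κ₁ε₀A₁/d = 10.1 × 8.85×10⁻¹² × 1.50×10⁻² / 3.55×10⁻³ = 3.78×10⁻¹⁰ F.
C₂ = κ₂ε₀A₂/d = 1.92 × 8.85×10⁻¹² × 1.98×10⁻² / 3.55×10⁻³ = 9.48×10⁻¹¹ F.
C = C₁ + C₂ = 4.72×10⁻¹⁰ F.
U = ½CV² = ½ × 4.72×10⁻¹⁰ × (34.3)² = 2.78×10⁻⁷ J.

U ≈ 278 nJ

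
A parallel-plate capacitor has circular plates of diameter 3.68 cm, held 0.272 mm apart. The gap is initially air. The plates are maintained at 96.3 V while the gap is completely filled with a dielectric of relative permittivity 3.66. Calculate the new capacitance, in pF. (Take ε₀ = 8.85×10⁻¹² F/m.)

C ≈ 127 pF

A = π(3.68/2 cm)² = 1.06×10⁻³ m².
Initially C₁ = ε₀A/d = 8.85×10⁻¹² × 1.06×10⁻³ / 2.72×10⁻⁴ = 3.46×10⁻¹¹ F.
C = κε₀A/d scales with κ, so C₂/C₁ = κ = 3.66.
C₂ = 3.66 × 3.46×10⁻¹¹ = 1.27×10⁻¹⁰ F.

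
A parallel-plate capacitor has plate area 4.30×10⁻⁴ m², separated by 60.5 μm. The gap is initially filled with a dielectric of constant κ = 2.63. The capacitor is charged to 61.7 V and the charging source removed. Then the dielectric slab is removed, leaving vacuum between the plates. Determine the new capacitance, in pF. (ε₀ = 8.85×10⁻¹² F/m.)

Initially C₁ = κε₀A/d = 2.63 × 8.85×10⁻¹² × 4.30×10⁻⁴ / 6.05×10⁻⁵ = 1.65×10⁻¹⁰ F.
C = κε₀A/d scales with κ, so C₂/C₁ = 1/κ = 1/2.63 = 0.380.
C₂ = 0.380 × 1.65×10⁻¹⁰ = 6.29×10⁻¹¹ F.

62.9 pF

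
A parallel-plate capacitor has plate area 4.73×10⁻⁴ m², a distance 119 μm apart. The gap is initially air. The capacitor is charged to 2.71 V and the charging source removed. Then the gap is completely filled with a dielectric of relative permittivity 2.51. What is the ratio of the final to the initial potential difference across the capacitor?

Isolated ⇒ Q is held fixed.
C₂ = 2.51 C₁ and V = Q/C, so V₂/V₁ = C₁/C₂ = 0.398.

V₂/V₁ ≈ 0.398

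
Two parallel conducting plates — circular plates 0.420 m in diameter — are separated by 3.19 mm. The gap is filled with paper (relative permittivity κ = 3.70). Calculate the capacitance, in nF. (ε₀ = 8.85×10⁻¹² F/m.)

A = π(0.420/2 m)² = 0.139 m².
C = κε₀A/d = 3.70 × 8.85×10⁻¹² × 0.139 / 3.19×10⁻³ = 1.42×10⁻⁹ F.

C ≈ 1.42 nF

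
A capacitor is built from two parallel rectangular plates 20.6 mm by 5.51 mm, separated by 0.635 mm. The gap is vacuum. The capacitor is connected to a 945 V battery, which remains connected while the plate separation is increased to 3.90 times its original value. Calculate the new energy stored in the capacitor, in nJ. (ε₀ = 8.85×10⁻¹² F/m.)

181 nJ

A = 20.6 × 5.51 mm² = 1.14×10⁻⁴ m².
Initially C₁ = ε₀A/d = 8.85×10⁻¹² × 1.14×10⁻⁴ / 6.35×10⁻⁴ = 1.58×10⁻¹² F.
U₁ = 7.06×10⁻⁷ J.
Battery connected ⇒ V is held fixed. C₂ = 0.256 C₁ and U = ½CV², so U₂/U₁ = C₂/C₁ = 0.256.
U₂ = 0.256 × 7.06×10⁻⁷ = 1.81×10⁻⁷ J.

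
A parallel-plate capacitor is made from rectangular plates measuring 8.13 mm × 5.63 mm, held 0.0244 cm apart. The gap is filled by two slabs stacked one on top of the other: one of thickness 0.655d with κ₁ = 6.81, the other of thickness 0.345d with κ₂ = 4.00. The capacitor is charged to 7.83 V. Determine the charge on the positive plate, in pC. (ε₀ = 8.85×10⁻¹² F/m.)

A = 8.13 × 5.63 mm² = 4.58×10⁻⁵ m².
Stacked slabs ⇒ two capacitors in series, each with the full plate area.
C₁ = κ₁ε₀A/d₁ = 6.81 × 8.85×10⁻¹² × 4.58×10⁻⁵ / 1.60×10⁻⁴ = 1.73×10⁻¹¹ F.
C₂ = κ₂ε₀A/d₂ = 4.00 × 8.85×10⁻¹² × 4.58×10⁻⁵ / 8.42×10⁻⁵ = 1.92×10⁻¹¹ F.
C = (1/C₁ + 1/C₂)⁻¹ = 9.10×10⁻¹² F.
Q = CV = 9.10×10⁻¹² × 7.83 = 7.13×10⁻¹¹ C.

Q ≈ 71.3 pC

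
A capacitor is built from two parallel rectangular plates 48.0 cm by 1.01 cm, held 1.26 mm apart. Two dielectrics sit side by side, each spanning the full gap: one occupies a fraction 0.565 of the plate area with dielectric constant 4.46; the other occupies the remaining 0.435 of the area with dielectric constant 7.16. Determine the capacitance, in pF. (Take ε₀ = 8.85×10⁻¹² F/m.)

A = 48.0 × 1.01 cm² = 4.85×10⁻³ m².
Side-by-side slabs ⇒ two capacitors in parallel, each spanning the full gap.
C₁ = κ₁ε₀A₁/d = 4.46 × 8.85×10⁻¹² × 2.74×10⁻³ / 1.26×10⁻³ = 8.58×10⁻¹¹ F.
C₂ = κ₂ε₀A₂/d = 7.16 × 8.85×10⁻¹² × 2.11×10⁻³ / 1.26×10⁻³ = 1.06×10⁻¹⁰ F.
C = C₁ + C₂ = 1.92×10⁻¹⁰ F.

192 pF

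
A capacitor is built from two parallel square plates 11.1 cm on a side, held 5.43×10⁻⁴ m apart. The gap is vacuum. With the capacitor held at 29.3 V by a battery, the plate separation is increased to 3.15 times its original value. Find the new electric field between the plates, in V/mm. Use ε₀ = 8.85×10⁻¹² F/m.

A = (11.1 cm)² = 1.23×10⁻² m².
Initially C₁ = ε₀A/d = 8.85×10⁻¹² × 1.23×10⁻² / 5.43×10⁻⁴ = 2.01×10⁻¹⁰ F.
E₁ = 5.40×10⁴ V/m.
Battery connected ⇒ V is held fixed. E = V/d, so E₂/E₁ = d₁/d₂ = 0.317.
E₂ = 0.317 × 5.40×10⁴ = 1.71×10⁴ V/m.

17.1 V/mm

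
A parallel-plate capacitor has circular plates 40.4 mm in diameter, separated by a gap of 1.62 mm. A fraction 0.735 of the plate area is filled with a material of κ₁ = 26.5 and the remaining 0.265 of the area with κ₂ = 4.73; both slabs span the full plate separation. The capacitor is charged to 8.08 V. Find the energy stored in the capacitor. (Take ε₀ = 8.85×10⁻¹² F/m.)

A = π(40.4/2 mm)² = 1.28×10⁻³ m².
Side-by-side slabs ⇒ two capacitors in parallel, each spanning the full gap.
C₁ = κ₁ε₀A₁/d = 26.5 × 8.85×10⁻¹² × 9.42×10⁻⁴ / 1.62×10⁻³ = 1.36×10⁻¹⁰ F.
C₂ = κ₂ε₀A₂/d = 4.73 × 8.85×10⁻¹² × 3.40×10⁻⁴ / 1.62×10⁻³ = 8.78×10⁻¹² F.
C = C₁ + C₂ = 1.45×10⁻¹⁰ F.
U = ½CV² = ½ × 1.45×10⁻¹⁰ × (8.08)² = 4.74×10⁻⁹ J.

U ≈ 4.74 nJ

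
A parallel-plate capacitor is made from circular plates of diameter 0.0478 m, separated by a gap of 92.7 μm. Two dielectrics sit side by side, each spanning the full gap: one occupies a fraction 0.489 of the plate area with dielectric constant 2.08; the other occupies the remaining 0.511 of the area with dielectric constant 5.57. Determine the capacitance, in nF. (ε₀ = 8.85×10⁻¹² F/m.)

0.662 nF

A = π(0.0478/2 m)² = 1.79×10⁻³ m².
Side-by-side slabs ⇒ two capacitors in parallel, each spanning the full gap.
C₁ = κ₁ε₀A₁/d = 2.08 × 8.85×10⁻¹² × 8.78×10⁻⁴ / 9.27×10⁻⁵ = 1.74×10⁻¹⁰ F.
C₂ = κ₂ε₀A₂/d = 5.57 × 8.85×10⁻¹² × 9.17×10⁻⁴ / 9.27×10⁻⁵ = 4.88×10⁻¹⁰ F.
C = C₁ + C₂ = 6.62×10⁻¹⁰ F.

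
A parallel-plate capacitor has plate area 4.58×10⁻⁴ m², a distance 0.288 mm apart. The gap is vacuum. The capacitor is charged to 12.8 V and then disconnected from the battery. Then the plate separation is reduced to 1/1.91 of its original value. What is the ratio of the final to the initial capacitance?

C = ε₀A/d scales as 1/d, so C₂/C₁ = d₁/d₂ = 1.91.

1.91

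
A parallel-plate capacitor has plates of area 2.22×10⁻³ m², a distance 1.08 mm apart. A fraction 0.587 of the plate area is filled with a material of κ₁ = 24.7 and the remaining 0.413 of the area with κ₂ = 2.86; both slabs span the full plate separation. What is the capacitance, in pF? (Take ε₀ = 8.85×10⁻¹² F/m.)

Side-by-side slabs ⇒ two capacitors in parallel, each spanning the full gap.
C₁ = κ₁ε₀A₁/d = 24.7 × 8.85×10⁻¹² × 1.30×10⁻³ / 1.08×10⁻³ = 2.64×10⁻¹⁰ F.
C₂ = κ₂ε₀A₂/d = 2.86 × 8.85×10⁻¹² × 9.17×10⁻⁴ / 1.08×10⁻³ = 2.15×10⁻¹¹ F.
C = C₁ + C₂ = 2.85×10⁻¹⁰ F.

C ≈ 285 pF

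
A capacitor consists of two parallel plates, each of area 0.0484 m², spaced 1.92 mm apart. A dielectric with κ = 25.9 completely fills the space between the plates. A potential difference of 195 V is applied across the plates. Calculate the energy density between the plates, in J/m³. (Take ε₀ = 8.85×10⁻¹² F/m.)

E = V/d = 195 / 1.92×10⁻³ = 1.02×10⁵ V/m.
u = ½κε₀E² = ½ × 25.9 × 8.85×10⁻¹² × (1.02×10⁵)² = 1.18 J/m³.

u ≈ 1.18 J/m³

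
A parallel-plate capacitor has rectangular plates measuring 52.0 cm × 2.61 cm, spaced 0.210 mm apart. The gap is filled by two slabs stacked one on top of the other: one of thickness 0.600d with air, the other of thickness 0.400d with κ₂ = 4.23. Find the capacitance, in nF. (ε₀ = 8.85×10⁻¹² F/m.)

A = 52.0 × 2.61 cm² = 1.36×10⁻² m².
Stacked slabs ⇒ two capacitors in series, each with the full plate area.
C₁ = κ₁ε₀A/d₁ = 1.00 × 8.85×10⁻¹² × 1.36×10⁻² / 1.26×10⁻⁴ = 9.53×10⁻¹⁰ F.
C₂ = κ₂ε₀A/d₂ = 4.23 × 8.85×10⁻¹² × 1.36×10⁻² / 8.40×10⁻⁵ = 6.05×10⁻⁹ F.
C = (1/C₁ + 1/C₂)⁻¹ = 8.23×10⁻¹⁰ F.

C ≈ 0.823 nF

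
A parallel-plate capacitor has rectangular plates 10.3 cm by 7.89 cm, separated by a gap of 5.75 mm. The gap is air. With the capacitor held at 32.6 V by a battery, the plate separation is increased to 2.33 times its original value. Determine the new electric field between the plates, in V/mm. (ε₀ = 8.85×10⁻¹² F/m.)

2.43 V/mm

A = 10.3 × 7.89 cm² = 8.13×10⁻³ m².
Initially C₁ = ε₀A/d = 8.85×10⁻¹² × 8.13×10⁻³ / 5.75×10⁻³ = 1.25×10⁻¹¹ F.
E₁ = 5.67×10³ V/m.
Battery connected ⇒ V is held fixed. E = V/d, so E₂/E₁ = d₁/d₂ = 0.429.
E₂ = 0.429 × 5.67×10³ = 2.43×10³ V/m.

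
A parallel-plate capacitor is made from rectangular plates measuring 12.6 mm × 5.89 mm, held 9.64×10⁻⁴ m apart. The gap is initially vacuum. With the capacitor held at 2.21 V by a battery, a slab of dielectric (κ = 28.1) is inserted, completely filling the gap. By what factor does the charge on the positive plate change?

28.1

Battery connected ⇒ V is held fixed.
C₂ = 28.1 C₁ and Q = CV, so Q₂/Q₁ = C₂/C₁ = 28.1.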